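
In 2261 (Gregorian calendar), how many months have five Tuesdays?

5

A month of length L has five Tuesdays iff its first Tuesday is on day ≤ L−28 (so day 1–3 in a 31-day month, 1–2 in a 30-day month, day 1 in a leap February).
Checking each month of 2261: Jan starts Tue (31d) ✓; Feb starts Fri (28d); Mar starts Fri (31d); Apr starts Mon (30d) ✓; May starts Wed (31d); Jun starts Sat (30d); Jul starts Mon (31d) ✓; Aug starts Thu (31d); Sep starts Sun (30d); Oct starts Tue (31d) ✓; Nov starts Fri (30d); Dec starts Sun (31d) ✓.
Five-Tuesday months: January, April, July, October, December → 5.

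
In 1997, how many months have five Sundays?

4

A month of length L has five Sundays iff its first Sunday is on day ≤ L−28 (so day 1–3 in a 31-day month, 1–2 in a 30-day month, day 1 in a leap February).
Checking each month of 1997: Jan starts Wed (31d); Feb starts Sat (28d); Mar starts Sat (31d) ✓; Apr starts Tue (30d); May starts Thu (31d); Jun starts Sun (30d) ✓; Jul starts Tue (31d); Aug starts Fri (31d) ✓; Sep starts Mon (30d); Oct starts Wed (31d); Nov starts Sat (30d) ✓; Dec starts Mon (31d).
Five-Sunday months: March, June, August, November → 4.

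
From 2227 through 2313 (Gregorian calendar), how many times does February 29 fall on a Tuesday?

Leap years in 2227–2313: 21 of them.
Feb 29 weekday advances by 5 (mod 7) from one leap year to the next four years later (or differs when a century non-leap intervenes).
Leap-day weekdays: 2228:Fri 2232:Wed 2236:Mon 2240:Sat 2244:Thu 2248:Tue✓ 2252:Sun 2256:Fri 2260:Wed 2264:Mon 2268:Sat 2272:Thu 2276:Tue✓ 2280:Sun 2284:Fri 2288:Wed 2292:Mon 2296:Sat 2304:Mon 2308:Sat 2312:Thu
Tuesday: 2248, 2276 → 2.

2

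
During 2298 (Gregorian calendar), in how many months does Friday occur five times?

4

A month of length L has five Fridays iff its first Friday is on day ≤ L−28 (so day 1–3 in a 31-day month, 1–2 in a 30-day month, day 1 in a leap February).
Checking each month of 2298: Jan starts Sat (31d); Feb starts Tue (28d); Mar starts Tue (31d); Apr starts Fri (30d) ✓; May starts Sun (31d); Jun starts Wed (30d); Jul starts Fri (31d) ✓; Aug starts Mon (31d); Sep starts Thu (30d) ✓; Oct starts Sat (31d); Nov starts Tue (30d); Dec starts Thu (31d) ✓.
Five-Friday months: April, July, September, December → 4.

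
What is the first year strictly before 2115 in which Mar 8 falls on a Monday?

2106

From one year to the next, a fixed date's weekday advances by 1, or by 2 when a Feb 29 lies between the two dates.
2115: March 8 is Friday.
2114: Thursday (−1)
2113: Wednesday (−1)
2112: Tuesday (−1)
2111: Sunday (−2)
2110: Saturday (−1)
2109: Friday (−1)
2108: Thursday (−1)
2107: Tuesday (−2)
2106: Monday (−1)
Mar 8 falls on a Monday in 2106.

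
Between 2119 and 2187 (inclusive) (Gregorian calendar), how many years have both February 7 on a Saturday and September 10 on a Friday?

3

Check each year's weekday for February 7 and September 10:
  2119: Tue/Sun  2120: Wed/Tue  2121: Fri/Wed  2122: Sat/Thu  2123: Sun/Fri  2124: Mon/Sun  2125: Wed/Mon  2126: Thu/Tue  2127: Fri/Wed  2128: Sat/Fri ✓  2129: Mon/Sat  2130: Tue/Sun  2131: Wed/Mon  2132: Thu/Wed  …(41 more)…  2174: Mon/Sat  2175: Tue/Sun  2176: Wed/Tue  2177: Fri/Wed  2178: Sat/Thu  2179: Sun/Fri  2180: Mon/Sun  2181: Wed/Mon  2182: Thu/Tue  2183: Fri/Wed  2184: Sat/Fri ✓  2185: Mon/Sat  2186: Tue/Sun  2187: Wed/Mon
Both conditions hold in: 2128, 2156, 2184 — 3.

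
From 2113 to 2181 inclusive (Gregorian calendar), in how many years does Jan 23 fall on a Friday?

9

Track Jan 23's weekday year by year (advancing +1, or +2 across a Feb 29):
  2113: Mon  2114: Tue (+1)  2115: Wed (+1)  2116: Thu (+1)  2117: Sat (+2)
  2118: Sun (+1)  2119: Mon (+1)  2120: Tue (+1)  2121: Thu (+2)  2122: Fri (+1) ✓
  2123: Sat (+1)  2124: Sun (+1)  2125: Tue (+2)  2126: Wed (+1)  … (41 more years) …
  2168: Sat (+1)  2169: Mon (+2)  2170: Tue (+1)  2171: Wed (+1)  2172: Thu (+1)
  2173: Sat (+2)  2174: Sun (+1)  2175: Mon (+1)  2176: Tue (+1)  2177: Thu (+2)
  2178: Fri (+1) ✓  2179: Sat (+1)  2180: Sun (+1)  2181: Tue (+2)
Friday years: 2122, 2128, 2133, 2139, 2150, 2156, 2161, 2167, 2178 — 9 in total.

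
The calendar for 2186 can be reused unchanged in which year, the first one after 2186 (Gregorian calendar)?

2197

Two years share a calendar iff Jan 1 falls on the same weekday and both are leap or both are common. 2186: Jan 1 is Sunday, common year.
2187: Jan 1 Monday, common
2188: Jan 1 Tuesday, leap
2189: Jan 1 Thursday, common
2190: Jan 1 Friday, common
2191: Jan 1 Saturday, common
2192: Jan 1 Sunday, leap
2193: Jan 1 Tuesday, common
2194: Jan 1 Wednesday, common
2195: Jan 1 Thursday, common
2196: Jan 1 Friday, leap
2197: Jan 1 Sunday, common
2197 matches on both conditions.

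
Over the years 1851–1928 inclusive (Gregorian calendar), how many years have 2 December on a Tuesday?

11

Track 2 December's weekday year by year (advancing +1, or +2 across a Feb 29):
  1851: Tue ✓  1852: Thu (+2)  1853: Fri (+1)  1854: Sat (+1)  1855: Sun (+1)
  1856: Tue (+2) ✓  1857: Wed (+1)  1858: Thu (+1)  1859: Fri (+1)  1860: Sun (+2)
  1861: Mon (+1)  1862: Tue (+1) ✓  1863: Wed (+1)  1864: Fri (+2)  … (50 more years) …
  1915: Thu (+1)  1916: Sat (+2)  1917: Sun (+1)  1918: Mon (+1)  1919: Tue (+1) ✓
  1920: Thu (+2)  1921: Fri (+1)  1922: Sat (+1)  1923: Sun (+1)  1924: Tue (+2) ✓
  1925: Wed (+1)  1926: Thu (+1)  1927: Fri (+1)  1928: Sun (+2)
Tuesday years: 1851, 1856, 1862, 1873, 1879, 1884, 1890, 1902, 1913, 1919, 1924 — 11 in total.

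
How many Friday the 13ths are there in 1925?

3

Check the 13th of each month of 1925: Jan 13: Tue, Feb 13: Fri, Mar 13: Fri, Apr 13: Mon, May 13: Wed, Jun 13: Sat, Jul 13: Mon, Aug 13: Thu, Sep 13: Sun, Oct 13: Tue, Nov 13: Fri, Dec 13: Sun.
Friday occurs in February, March, November — 3 months.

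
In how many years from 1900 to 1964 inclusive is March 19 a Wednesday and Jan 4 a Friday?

2

Check each year's weekday for March 19 and Jan 4:
  1900: Mon/Thu  1901: Tue/Fri  1902: Wed/Sat  1903: Thu/Sun  1904: Sat/Mon  1905: Sun/Wed  1906: Mon/Thu  1907: Tue/Fri  1908: Thu/Sat  1909: Fri/Mon  1910: Sat/Tue  1911: Sun/Wed  1912: Tue/Thu  1913: Wed/Sat  …(37 more)…  1951: Mon/Thu  1952: Wed/Fri ✓  1953: Thu/Sun  1954: Fri/Mon  1955: Sat/Tue  1956: Mon/Wed  1957: Tue/Fri  1958: Wed/Sat  1959: Thu/Sun  1960: Sat/Mon  1961: Sun/Wed  1962: Mon/Thu  1963: Tue/Fri  1964: Thu/Sat
Both conditions hold in: 1924, 1952 — 2.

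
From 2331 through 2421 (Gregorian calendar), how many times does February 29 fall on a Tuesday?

Leap years in 2331–2421: 23 of them.
Feb 29 weekday advances by 5 (mod 7) from one leap year to the next four years later (or differs when a century non-leap intervenes).
Leap-day weekdays: 2332:Mon 2336:Sat 2340:Thu 2344:Tue✓ 2348:Sun 2352:Fri 2356:Wed 2360:Mon 2364:Sat 2368:Thu 2372:Tue✓ 2376:Sun 2380:Fri 2384:Wed 2388:Mon 2392:Sat 2396:Thu 2400:Tue✓ 2404:Sun 2408:Fri 2412:Wed 2416:Mon 2420:Sat
Tuesday: 2344, 2372, 2400 → 3.

3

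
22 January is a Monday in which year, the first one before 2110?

2103

From one year to the next, a fixed date's weekday advances by 1, or by 2 when a Feb 29 lies between the two dates.
2110: January 22 is Wednesday.
2109: Tuesday (−1)
2108: Sunday (−2)
2107: Saturday (−1)
2106: Friday (−1)
2105: Thursday (−1)
2104: Tuesday (−2)
2103: Monday (−1)
22 January falls on a Monday in 2103.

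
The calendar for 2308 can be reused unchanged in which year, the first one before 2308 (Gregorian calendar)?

2296

Two years share a calendar iff Jan 1 falls on the same weekday and both are leap or both are common. 2308: Jan 1 is Wednesday, leap year.
2307: Jan 1 Tuesday, common
2306: Jan 1 Monday, common
2305: Jan 1 Sunday, common
2304: Jan 1 Friday, leap
2303: Jan 1 Thursday, common
2302: Jan 1 Wednesday, common
2301: Jan 1 Tuesday, common
2300: Jan 1 Monday, common
2299: Jan 1 Sunday, common
2298: Jan 1 Saturday, common
2297: Jan 1 Friday, common
2296: Jan 1 Wednesday, leap
2296 matches on both conditions.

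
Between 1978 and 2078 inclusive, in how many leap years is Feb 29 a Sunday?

3

Leap years in 1978–2078: 25 of them.
Feb 29 weekday advances by 5 (mod 7) from one leap year to the next four years later (or differs when a century non-leap intervenes).
Leap-day weekdays: 1980:Fri 1984:Wed 1988:Mon 1992:Sat 1996:Thu 2000:Tue 2004:Sun✓ 2008:Fri 2012:Wed 2016:Mon 2020:Sat 2024:Thu 2028:Tue 2032:Sun✓ 2036:Fri 2040:Wed 2044:Mon 2048:Sat 2052:Thu 2056:Tue 2060:Sun✓ 2064:Fri 2068:Wed 2072:Mon 2076:Sat
Sunday: 2004, 2032, 2060 → 3.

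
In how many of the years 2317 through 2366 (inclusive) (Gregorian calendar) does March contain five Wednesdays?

21

March has 31 days; it has five Wednesdays when Wednesday falls among the first (month-length − 28) days — i.e. when March 1 is one of Wednesday/Tuesday/Monday.
March 1 by year: 2317:Thu 2318:Fri 2319:Sat 2320:Mon✓ 2321:Tue✓ 2322:Wed✓ 2323:Thu 2324:Sat 2325:Sun 2326:Mon✓ 2327:Tue✓ 2328:Thu 2329:Fri 2330:Sat 2331:Sun …(20 more)… 2352:Sat 2353:Sun 2354:Mon✓ 2355:Tue✓ 2356:Thu 2357:Fri 2358:Sat 2359:Sun 2360:Tue✓ 2361:Wed✓ 2362:Thu 2363:Fri 2364:Sun 2365:Mon✓ 2366:Tue✓
Years with five Wednesdays: 2320, 2321, 2322, 2326, 2327, 2332, 2333, 2337, 2338, 2339, 2343, 2344, 2348, 2349, 2350, 2354, 2355, 2360, 2361, 2365, 2366 → 21.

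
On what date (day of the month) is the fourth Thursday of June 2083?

24

June 1, 2083 is a Tuesday, so the first Thursday is the 3rd.
The fourth Thursday is 3 + 21 = 24.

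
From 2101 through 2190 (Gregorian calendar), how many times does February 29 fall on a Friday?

4

Leap years in 2101–2190: 22 of them.
Feb 29 weekday advances by 5 (mod 7) from one leap year to the next four years later (or differs when a century non-leap intervenes).
Leap-day weekdays: 2104:Fri✓ 2108:Wed 2112:Mon 2116:Sat 2120:Thu 2124:Tue 2128:Sun 2132:Fri✓ 2136:Wed 2140:Mon 2144:Sat 2148:Thu 2152:Tue 2156:Sun 2160:Fri✓ 2164:Wed 2168:Mon 2172:Sat 2176:Thu 2180:Tue 2184:Sun 2188:Fri✓
Friday: 2104, 2132, 2160, 2188 → 4.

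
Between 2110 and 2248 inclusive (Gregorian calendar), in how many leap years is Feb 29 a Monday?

6

Leap years in 2110–2248: 34 of them.
Feb 29 weekday advances by 5 (mod 7) from one leap year to the next four years later (or differs when a century non-leap intervenes).
Leap-day weekdays: 2112:Mon✓ 2116:Sat 2120:Thu 2124:Tue 2128:Sun 2132:Fri 2136:Wed 2140:Mon✓ 2144:Sat 2148:Thu 2152:Tue 2156:Sun 2160:Fri …(8 more)… 2196:Mon✓ 2204:Wed 2208:Mon✓ 2212:Sat 2216:Thu 2220:Tue 2224:Sun 2228:Fri 2232:Wed 2236:Mon✓ 2240:Sat 2244:Thu 2248:Tue
Monday: 2112, 2140, 2168, 2196, 2208, 2236 → 6.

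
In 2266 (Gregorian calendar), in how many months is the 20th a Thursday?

2

Check the 20th of each month of 2266: Jan 20: Sat, Feb 20: Tue, Mar 20: Tue, Apr 20: Fri, May 20: Sun, Jun 20: Wed, Jul 20: Fri, Aug 20: Mon, Sep 20: Thu, Oct 20: Sat, Nov 20: Tue, Dec 20: Thu.
Thursday occurs in September, December — 2 months.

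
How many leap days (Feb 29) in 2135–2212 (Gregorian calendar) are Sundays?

2

Leap years in 2135–2212: 19 of them.
Feb 29 weekday advances by 5 (mod 7) from one leap year to the next four years later (or differs when a century non-leap intervenes).
Leap-day weekdays: 2136:Wed 2140:Mon 2144:Sat 2148:Thu 2152:Tue 2156:Sun✓ 2160:Fri 2164:Wed 2168:Mon 2172:Sat 2176:Thu 2180:Tue 2184:Sun✓ 2188:Fri 2192:Wed 2196:Mon 2204:Wed 2208:Mon 2212:Sat
Sunday: 2156, 2184 → 2.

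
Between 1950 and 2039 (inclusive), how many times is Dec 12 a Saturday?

13

Track Dec 12's weekday year by year (advancing +1, or +2 across a Feb 29):
  1950: Tue  1951: Wed (+1)  1952: Fri (+2)  1953: Sat (+1) ✓  1954: Sun (+1)
  1955: Mon (+1)  1956: Wed (+2)  1957: Thu (+1)  1958: Fri (+1)  1959: Sat (+1) ✓
  1960: Mon (+2)  1961: Tue (+1)  1962: Wed (+1)  1963: Thu (+1)  … (62 more years) …
  2026: Sat (+1) ✓  2027: Sun (+1)  2028: Tue (+2)  2029: Wed (+1)  2030: Thu (+1)
  2031: Fri (+1)  2032: Sun (+2)  2033: Mon (+1)  2034: Tue (+1)  2035: Wed (+1)
  2036: Fri (+2)  2037: Sat (+1) ✓  2038: Sun (+1)  2039: Mon (+1)
Saturday years: 1953, 1959, 1964, 1970, 1981, 1987, 1992, 1998, 2009, 2015, 2020, 2026, 2037 — 13 in total.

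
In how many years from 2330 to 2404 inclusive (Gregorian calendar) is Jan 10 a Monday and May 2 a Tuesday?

Check each year's weekday for Jan 10 and May 2:
  2330: Fri/Fri  2331: Sat/Sat  2332: Sun/Mon  2333: Tue/Tue  2334: Wed/Wed  2335: Thu/Thu  2336: Fri/Sat  2337: Sun/Sun  2338: Mon/Mon  2339: Tue/Tue  2340: Wed/Thu  2341: Fri/Fri  2342: Sat/Sat  2343: Sun/Sun  …(47 more)…  2391: Thu/Thu  2392: Fri/Sat  2393: Sun/Sun  2394: Mon/Mon  2395: Tue/Tue  2396: Wed/Thu  2397: Fri/Fri  2398: Sat/Sat  2399: Sun/Sun  2400: Mon/Tue ✓  2401: Wed/Wed  2402: Thu/Thu  2403: Fri/Fri  2404: Sat/Sun
Both conditions hold in: 2344, 2372, 2400 — 3.

3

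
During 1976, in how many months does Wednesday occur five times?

A month of length L has five Wednesdays iff its first Wednesday is on day ≤ L−28 (so day 1–3 in a 31-day month, 1–2 in a 30-day month, day 1 in a leap February).
Checking each month of 1976: Jan starts Thu (31d); Feb starts Sun (29d); Mar starts Mon (31d) ✓; Apr starts Thu (30d); May starts Sat (31d); Jun starts Tue (30d) ✓; Jul starts Thu (31d); Aug starts Sun (31d); Sep starts Wed (30d) ✓; Oct starts Fri (31d); Nov starts Mon (30d); Dec starts Wed (31d) ✓.
Five-Wednesday months: March, June, September, December → 4.

4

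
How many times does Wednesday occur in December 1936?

5

December 1936 has 31 days and begins on Tuesday.
The first Wednesday is December 2.
Wednesdays fall on 2, 9, 16, 23, 30 — that's 5.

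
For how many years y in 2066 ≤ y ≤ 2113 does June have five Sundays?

13

June has 30 days; it has five Sundays when Sunday falls among the first (month-length − 28) days — i.e. when June 1 is one of Sunday/Saturday.
June 1 by year: 2066:Tue 2067:Wed 2068:Fri 2069:Sat✓ 2070:Sun✓ 2071:Mon 2072:Wed 2073:Thu 2074:Fri 2075:Sat✓ 2076:Mon 2077:Tue 2078:Wed 2079:Thu 2080:Sat✓ …(18 more)… 2099:Mon 2100:Tue 2101:Wed 2102:Thu 2103:Fri 2104:Sun✓ 2105:Mon 2106:Tue 2107:Wed 2108:Fri 2109:Sat✓ 2110:Sun✓ 2111:Mon 2112:Wed 2113:Thu
Years with five Sundays: 2069, 2070, 2075, 2080, 2081, 2086, 2087, 2092, 2097, 2098, 2104, 2109, 2110 → 13.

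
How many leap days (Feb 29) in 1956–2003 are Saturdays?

2

Leap years in 1956–2003: 12 of them.
Feb 29 weekday advances by 5 (mod 7) from one leap year to the next four years later (or differs when a century non-leap intervenes).
Leap-day weekdays: 1956:Wed 1960:Mon 1964:Sat✓ 1968:Thu 1972:Tue 1976:Sun 1980:Fri 1984:Wed 1988:Mon 1992:Sat✓ 1996:Thu 2000:Tue
Saturday: 1964, 1992 → 2.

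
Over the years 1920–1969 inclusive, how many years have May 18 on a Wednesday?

Track May 18's weekday year by year (advancing +1, or +2 across a Feb 29):
  1920: Tue  1921: Wed (+1) ✓  1922: Thu (+1)  1923: Fri (+1)  1924: Sun (+2)
  1925: Mon (+1)  1926: Tue (+1)  1927: Wed (+1) ✓  1928: Fri (+2)  1929: Sat (+1)
  1930: Sun (+1)  1931: Mon (+1)  1932: Wed (+2) ✓  1933: Thu (+1)  … (22 more years) …
  1956: Fri (+2)  1957: Sat (+1)  1958: Sun (+1)  1959: Mon (+1)  1960: Wed (+2) ✓
  1961: Thu (+1)  1962: Fri (+1)  1963: Sat (+1)  1964: Mon (+2)  1965: Tue (+1)
  1966: Wed (+1) ✓  1967: Thu (+1)  1968: Sat (+2)  1969: Sun (+1)
Wednesday years: 1921, 1927, 1932, 1938, 1949, 1955, 1960, 1966 — 8 in total.

8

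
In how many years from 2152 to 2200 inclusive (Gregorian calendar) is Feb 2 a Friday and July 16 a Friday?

0

Check each year's weekday for Feb 2 and July 16:
  2152: Wed/Sun  2153: Fri/Mon  2154: Sat/Tue  2155: Sun/Wed  2156: Mon/Fri  2157: Wed/Sat  2158: Thu/Sun  2159: Fri/Mon  2160: Sat/Wed  2161: Mon/Thu  2162: Tue/Fri  2163: Wed/Sat  2164: Thu/Mon  2165: Sat/Tue  …(21 more)…  2187: Fri/Mon  2188: Sat/Wed  2189: Mon/Thu  2190: Tue/Fri  2191: Wed/Sat  2192: Thu/Mon  2193: Sat/Tue  2194: Sun/Wed  2195: Mon/Thu  2196: Tue/Sat  2197: Thu/Sun  2198: Fri/Mon  2199: Sat/Tue  2200: Sun/Wed
Both conditions hold in: no year — 0.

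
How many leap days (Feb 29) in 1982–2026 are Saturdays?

2

Leap years in 1982–2026: 11 of them.
Feb 29 weekday advances by 5 (mod 7) from one leap year to the next four years later (or differs when a century non-leap intervenes).
Leap-day weekdays: 1984:Wed 1988:Mon 1992:Sat✓ 1996:Thu 2000:Tue 2004:Sun 2008:Fri 2012:Wed 2016:Mon 2020:Sat✓ 2024:Thu
Saturday: 1992, 2020 → 2.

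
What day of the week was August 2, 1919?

Saturday

January 1, 1919 is a Wednesday.
August 2 is day 214 of the year, i.e. 213 days after Jan 1.
213 mod 7 = 3, so advance 3 weekdays from Wednesday: Saturday.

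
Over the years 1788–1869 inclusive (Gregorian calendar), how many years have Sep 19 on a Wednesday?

12

Track Sep 19's weekday year by year (advancing +1, or +2 across a Feb 29):
  1788: Fri  1789: Sat (+1)  1790: Sun (+1)  1791: Mon (+1)  1792: Wed (+2) ✓
  1793: Thu (+1)  1794: Fri (+1)  1795: Sat (+1)  1796: Mon (+2)  1797: Tue (+1)
  1798: Wed (+1) ✓  1799: Thu (+1)  1800: Fri (+1)  1801: Sat (+1)  … (54 more years) …
  1856: Fri (+2)  1857: Sat (+1)  1858: Sun (+1)  1859: Mon (+1)  1860: Wed (+2) ✓
  1861: Thu (+1)  1862: Fri (+1)  1863: Sat (+1)  1864: Mon (+2)  1865: Tue (+1)
  1866: Wed (+1) ✓  1867: Thu (+1)  1868: Sat (+2)  1869: Sun (+1)
Wednesday years: 1792, 1798, 1804, 1810, 1821, 1827, 1832, 1838, 1849, 1855, 1860, 1866 — 12 in total.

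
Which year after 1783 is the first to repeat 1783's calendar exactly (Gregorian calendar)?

Two years share a calendar iff Jan 1 falls on the same weekday and both are leap or both are common. 1783: Jan 1 is Wednesday, common year.
1784: Jan 1 Thursday, leap
1785: Jan 1 Saturday, common
1786: Jan 1 Sunday, common
1787: Jan 1 Monday, common
1788: Jan 1 Tuesday, leap
1789: Jan 1 Thursday, common
1790: Jan 1 Friday, common
1791: Jan 1 Saturday, common
1792: Jan 1 Sunday, leap
1793: Jan 1 Tuesday, common
1794: Jan 1 Wednesday, common
1794 matches on both conditions.

1794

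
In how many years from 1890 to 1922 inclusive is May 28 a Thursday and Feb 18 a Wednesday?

3

Check each year's weekday for May 28 and Feb 18:
  1890: Wed/Tue  1891: Thu/Wed ✓  1892: Sat/Thu  1893: Sun/Sat  1894: Mon/Sun  1895: Tue/Mon  1896: Thu/Tue  1897: Fri/Thu  1898: Sat/Fri  1899: Sun/Sat  1900: Mon/Sun  1901: Tue/Mon  1902: Wed/Tue  1903: Thu/Wed ✓  …(5 more)…  1909: Fri/Thu  1910: Sat/Fri  1911: Sun/Sat  1912: Tue/Sun  1913: Wed/Tue  1914: Thu/Wed ✓  1915: Fri/Thu  1916: Sun/Fri  1917: Mon/Sun  1918: Tue/Mon  1919: Wed/Tue  1920: Fri/Wed  1921: Sat/Fri  1922: Sun/Sat
Both conditions hold in: 1891, 1903, 1914 — 3.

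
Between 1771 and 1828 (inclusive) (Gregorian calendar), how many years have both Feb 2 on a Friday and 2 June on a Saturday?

Check each year's weekday for Feb 2 and 2 June:
  1771: Sat/Sun  1772: Sun/Tue  1773: Tue/Wed  1774: Wed/Thu  1775: Thu/Fri  1776: Fri/Sun  1777: Sun/Mon  1778: Mon/Tue  1779: Tue/Wed  1780: Wed/Fri  1781: Fri/Sat ✓  1782: Sat/Sun  1783: Sun/Mon  1784: Mon/Wed  …(30 more)…  1815: Thu/Fri  1816: Fri/Sun  1817: Sun/Mon  1818: Mon/Tue  1819: Tue/Wed  1820: Wed/Fri  1821: Fri/Sat ✓  1822: Sat/Sun  1823: Sun/Mon  1824: Mon/Wed  1825: Wed/Thu  1826: Thu/Fri  1827: Fri/Sat ✓  1828: Sat/Mon
Both conditions hold in: 1781, 1787, 1798, 1810, 1821, 1827 — 6.

6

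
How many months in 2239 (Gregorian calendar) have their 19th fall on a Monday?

Check the 19th of each month of 2239: Jan 19: Sat, Feb 19: Tue, Mar 19: Tue, Apr 19: Fri, May 19: Sun, Jun 19: Wed, Jul 19: Fri, Aug 19: Mon, Sep 19: Thu, Oct 19: Sat, Nov 19: Tue, Dec 19: Thu.
Monday occurs in August — 1 month.

1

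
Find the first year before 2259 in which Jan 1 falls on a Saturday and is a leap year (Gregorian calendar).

Jan 1 advances by 2 weekdays after a leap year and by 1 after a common year.
2259: Jan 1 is Saturday.
2258: Friday
2257: Thursday
2256: Tuesday (leap)
2255: Monday
2254: Sunday
2253: Saturday
2252: Thursday (leap)
2251: Wednesday
2250: Tuesday
2249: Monday
2248: Saturday (leap)
2248 begins on a Saturday and is a leap year.

2248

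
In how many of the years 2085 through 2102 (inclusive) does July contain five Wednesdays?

July has 31 days; it has five Wednesdays when Wednesday falls among the first (month-length − 28) days — i.e. when July 1 is one of Wednesday/Tuesday/Monday.
July 1 by year: 2085:Sun 2086:Mon✓ 2087:Tue✓ 2088:Thu 2089:Fri 2090:Sat 2091:Sun 2092:Tue✓ 2093:Wed✓ 2094:Thu 2095:Fri 2096:Sun 2097:Mon✓ 2098:Tue✓ 2099:Wed✓ 2100:Thu 2101:Fri 2102:Sat
Years with five Wednesdays: 2086, 2087, 2092, 2093, 2097, 2098, 2099 → 7.

7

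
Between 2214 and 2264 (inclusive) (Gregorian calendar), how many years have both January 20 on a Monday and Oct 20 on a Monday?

6

Check each year's weekday for January 20 and Oct 20:
  2214: Thu/Thu  2215: Fri/Fri  2216: Sat/Sun  2217: Mon/Mon ✓  2218: Tue/Tue  2219: Wed/Wed  2220: Thu/Fri  2221: Sat/Sat  2222: Sun/Sun  2223: Mon/Mon ✓  2224: Tue/Wed  2225: Thu/Thu  2226: Fri/Fri  2227: Sat/Sat  …(23 more)…  2251: Mon/Mon ✓  2252: Tue/Wed  2253: Thu/Thu  2254: Fri/Fri  2255: Sat/Sat  2256: Sun/Mon  2257: Tue/Tue  2258: Wed/Wed  2259: Thu/Thu  2260: Fri/Sat  2261: Sun/Sun  2262: Mon/Mon ✓  2263: Tue/Tue  2264: Wed/Thu
Both conditions hold in: 2217, 2223, 2234, 2245, 2251, 2262 — 6.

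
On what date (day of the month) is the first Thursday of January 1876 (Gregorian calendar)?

6

January 1, 1876 is a Saturday, so the first Thursday is the 6th.
The first Thursday is 6 + 0 = 6.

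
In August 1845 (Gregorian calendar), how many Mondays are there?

August 1845 has 31 days and begins on Friday.
The first Monday is August 4.
Mondays fall on 4, 11, 18, 25 — that's 4.

4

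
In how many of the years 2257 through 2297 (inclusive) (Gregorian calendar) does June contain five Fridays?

11

June has 30 days; it has five Fridays when Friday falls among the first (month-length − 28) days — i.e. when June 1 is one of Friday/Thursday.
June 1 by year: 2257:Mon 2258:Tue 2259:Wed 2260:Fri✓ 2261:Sat 2262:Sun 2263:Mon 2264:Wed 2265:Thu✓ 2266:Fri✓ 2267:Sat 2268:Mon 2269:Tue 2270:Wed 2271:Thu✓ …(11 more)… 2283:Fri✓ 2284:Sun 2285:Mon 2286:Tue 2287:Wed 2288:Fri✓ 2289:Sat 2290:Sun 2291:Mon 2292:Wed 2293:Thu✓ 2294:Fri✓ 2295:Sat 2296:Mon 2297:Tue
Years with five Fridays: 2260, 2265, 2266, 2271, 2276, 2277, 2282, 2283, 2288, 2293, 2294 → 11.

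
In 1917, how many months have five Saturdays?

A month of length L has five Saturdays iff its first Saturday is on day ≤ L−28 (so day 1–3 in a 31-day month, 1–2 in a 30-day month, day 1 in a leap February).
Checking each month of 1917: Jan starts Mon (31d); Feb starts Thu (28d); Mar starts Thu (31d) ✓; Apr starts Sun (30d); May starts Tue (31d); Jun starts Fri (30d) ✓; Jul starts Sun (31d); Aug starts Wed (31d); Sep starts Sat (30d) ✓; Oct starts Mon (31d); Nov starts Thu (30d); Dec starts Sat (31d) ✓.
Five-Saturday months: March, June, September, December → 4.

4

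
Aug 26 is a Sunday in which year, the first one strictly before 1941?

From one year to the next, a fixed date's weekday advances by 1, or by 2 when a Feb 29 lies between the two dates.
1941: August 26 is Tuesday.
1940: Monday (−1)
1939: Saturday (−2)
1938: Friday (−1)
1937: Thursday (−1)
1936: Wednesday (−1)
1935: Monday (−2)
1934: Sunday (−1)
Aug 26 falls on a Sunday in 1934.

1934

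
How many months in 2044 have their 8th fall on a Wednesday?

1

Check the 8th of each month of 2044: Jan 8: Fri, Feb 8: Mon, Mar 8: Tue, Apr 8: Fri, May 8: Sun, Jun 8: Wed, Jul 8: Fri, Aug 8: Mon, Sep 8: Thu, Oct 8: Sat, Nov 8: Tue, Dec 8: Thu.
Wednesday occurs in June — 1 month.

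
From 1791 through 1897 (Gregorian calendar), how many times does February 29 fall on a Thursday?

Leap years in 1791–1897: 26 of them.
Feb 29 weekday advances by 5 (mod 7) from one leap year to the next four years later (or differs when a century non-leap intervenes).
Leap-day weekdays: 1792:Wed 1796:Mon 1804:Wed 1808:Mon 1812:Sat 1816:Thu✓ 1820:Tue 1824:Sun 1828:Fri 1832:Wed 1836:Mon 1840:Sat 1844:Thu✓ 1848:Tue 1852:Sun 1856:Fri 1860:Wed 1864:Mon 1868:Sat 1872:Thu✓ 1876:Tue 1880:Sun 1884:Fri 1888:Wed 1892:Mon 1896:Sat
Thursday: 1816, 1844, 1872 → 3.

3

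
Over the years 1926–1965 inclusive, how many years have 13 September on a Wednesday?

5

Track 13 September's weekday year by year (advancing +1, or +2 across a Feb 29):
  1926: Mon  1927: Tue (+1)  1928: Thu (+2)  1929: Fri (+1)  1930: Sat (+1)
  1931: Sun (+1)  1932: Tue (+2)  1933: Wed (+1) ✓  1934: Thu (+1)  1935: Fri (+1)
  1936: Sun (+2)  1937: Mon (+1)  1938: Tue (+1)  1939: Wed (+1) ✓  … (12 more years) …
  1952: Sat (+2)  1953: Sun (+1)  1954: Mon (+1)  1955: Tue (+1)  1956: Thu (+2)
  1957: Fri (+1)  1958: Sat (+1)  1959: Sun (+1)  1960: Tue (+2)  1961: Wed (+1) ✓
  1962: Thu (+1)  1963: Fri (+1)  1964: Sun (+2)  1965: Mon (+1)
Wednesday years: 1933, 1939, 1944, 1950, 1961 — 5 in total.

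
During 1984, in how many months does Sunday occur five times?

A month of length L has five Sundays iff its first Sunday is on day ≤ L−28 (so day 1–3 in a 31-day month, 1–2 in a 30-day month, day 1 in a leap February).
Checking each month of 1984: Jan starts Sun (31d) ✓; Feb starts Wed (29d); Mar starts Thu (31d); Apr starts Sun (30d) ✓; May starts Tue (31d); Jun starts Fri (30d); Jul starts Sun (31d) ✓; Aug starts Wed (31d); Sep starts Sat (30d) ✓; Oct starts Mon (31d); Nov starts Thu (30d); Dec starts Sat (31d) ✓.
Five-Sunday months: January, April, July, September, December → 5.

5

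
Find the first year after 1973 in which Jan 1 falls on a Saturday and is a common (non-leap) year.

Jan 1 advances by 2 weekdays after a leap year and by 1 after a common year.
1973: Jan 1 is Monday.
1974: Tuesday
1975: Wednesday
1976: Thursday (leap)
1977: Saturday
1977 begins on a Saturday and is a common year.

1977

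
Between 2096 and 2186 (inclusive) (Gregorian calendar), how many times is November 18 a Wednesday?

13

Track November 18's weekday year by year (advancing +1, or +2 across a Feb 29):
  2096: Sun  2097: Mon (+1)  2098: Tue (+1)  2099: Wed (+1) ✓  2100: Thu (+1)
  2101: Fri (+1)  2102: Sat (+1)  2103: Sun (+1)  2104: Tue (+2)  2105: Wed (+1) ✓
  2106: Thu (+1)  2107: Fri (+1)  2108: Sun (+2)  2109: Mon (+1)  … (63 more years) …
  2173: Thu (+1)  2174: Fri (+1)  2175: Sat (+1)  2176: Mon (+2)  2177: Tue (+1)
  2178: Wed (+1) ✓  2179: Thu (+1)  2180: Sat (+2)  2181: Sun (+1)  2182: Mon (+1)
  2183: Tue (+1)  2184: Thu (+2)  2185: Fri (+1)  2186: Sat (+1)
Wednesday years: 2099, 2105, 2111, 2116, 2122, 2133, 2139, 2144, 2150, 2161, 2167, 2172, 2178 — 13 in total.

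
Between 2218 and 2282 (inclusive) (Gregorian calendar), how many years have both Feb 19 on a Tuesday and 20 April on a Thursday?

Check each year's weekday for Feb 19 and 20 April:
  2218: Thu/Mon  2219: Fri/Tue  2220: Sat/Thu  2221: Mon/Fri  2222: Tue/Sat  2223: Wed/Sun  2224: Thu/Tue  2225: Sat/Wed  2226: Sun/Thu  2227: Mon/Fri  2228: Tue/Sun  2229: Thu/Mon  2230: Fri/Tue  2231: Sat/Wed  …(37 more)…  2269: Fri/Tue  2270: Sat/Wed  2271: Sun/Thu  2272: Mon/Sat  2273: Wed/Sun  2274: Thu/Mon  2275: Fri/Tue  2276: Sat/Thu  2277: Mon/Fri  2278: Tue/Sat  2279: Wed/Sun  2280: Thu/Tue  2281: Sat/Wed  2282: Sun/Thu
Both conditions hold in: no year — 0.

0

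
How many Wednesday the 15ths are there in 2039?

Check the 15th of each month of 2039: Jan 15: Sat, Feb 15: Tue, Mar 15: Tue, Apr 15: Fri, May 15: Sun, Jun 15: Wed, Jul 15: Fri, Aug 15: Mon, Sep 15: Thu, Oct 15: Sat, Nov 15: Tue, Dec 15: Thu.
Wednesday occurs in June — 1 month.

1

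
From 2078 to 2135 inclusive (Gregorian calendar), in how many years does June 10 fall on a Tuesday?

Track June 10's weekday year by year (advancing +1, or +2 across a Feb 29):
  2078: Fri  2079: Sat (+1)  2080: Mon (+2)  2081: Tue (+1) ✓  2082: Wed (+1)
  2083: Thu (+1)  2084: Sat (+2)  2085: Sun (+1)  2086: Mon (+1)  2087: Tue (+1) ✓
  2088: Thu (+2)  2089: Fri (+1)  2090: Sat (+1)  2091: Sun (+1)  … (30 more years) …
  2122: Wed (+1)  2123: Thu (+1)  2124: Sat (+2)  2125: Sun (+1)  2126: Mon (+1)
  2127: Tue (+1) ✓  2128: Thu (+2)  2129: Fri (+1)  2130: Sat (+1)  2131: Sun (+1)
  2132: Tue (+2) ✓  2133: Wed (+1)  2134: Thu (+1)  2135: Fri (+1)
Tuesday years: 2081, 2087, 2092, 2098, 2104, 2110, 2121, 2127, 2132 — 9 in total.

9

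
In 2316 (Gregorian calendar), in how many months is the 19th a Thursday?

1

Check the 19th of each month of 2316: Jan 19: Wed, Feb 19: Sat, Mar 19: Sun, Apr 19: Wed, May 19: Fri, Jun 19: Mon, Jul 19: Wed, Aug 19: Sat, Sep 19: Tue, Oct 19: Thu, Nov 19: Sun, Dec 19: Tue.
Thursday occurs in October — 1 month.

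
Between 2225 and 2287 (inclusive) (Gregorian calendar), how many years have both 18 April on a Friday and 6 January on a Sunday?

3

Check each year's weekday for 18 April and 6 January:
  2225: Mon/Thu  2226: Tue/Fri  2227: Wed/Sat  2228: Fri/Sun ✓  2229: Sat/Tue  2230: Sun/Wed  2231: Mon/Thu  2232: Wed/Fri  2233: Thu/Sun  2234: Fri/Mon  2235: Sat/Tue  2236: Mon/Wed  2237: Tue/Fri  2238: Wed/Sat  …(35 more)…  2274: Sat/Tue  2275: Sun/Wed  2276: Tue/Thu  2277: Wed/Sat  2278: Thu/Sun  2279: Fri/Mon  2280: Sun/Tue  2281: Mon/Thu  2282: Tue/Fri  2283: Wed/Sat  2284: Fri/Sun ✓  2285: Sat/Tue  2286: Sun/Wed  2287: Mon/Thu
Both conditions hold in: 2228, 2256, 2284 — 3.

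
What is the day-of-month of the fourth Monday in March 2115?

March 1, 2115 is a Friday, so the first Monday is the 4th.
The fourth Monday is 4 + 21 = 25.

25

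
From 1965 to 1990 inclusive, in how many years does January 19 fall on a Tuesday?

Track January 19's weekday year by year (advancing +1, or +2 across a Feb 29):
  1965: Tue ✓  1966: Wed (+1)  1967: Thu (+1)  1968: Fri (+1)  1969: Sun (+2)
  1970: Mon (+1)  1971: Tue (+1) ✓  1972: Wed (+1)  1973: Fri (+2)  1974: Sat (+1)
  1975: Sun (+1)  1976: Mon (+1)  1977: Wed (+2)  1978: Thu (+1)  1979: Fri (+1)
  1980: Sat (+1)  1981: Mon (+2)  1982: Tue (+1) ✓  1983: Wed (+1)  1984: Thu (+1)
  1985: Sat (+2)  1986: Sun (+1)  1987: Mon (+1)  1988: Tue (+1) ✓  1989: Thu (+2)
  1990: Fri (+1)
Tuesday years: 1965, 1971, 1982, 1988 — 4 in total.

4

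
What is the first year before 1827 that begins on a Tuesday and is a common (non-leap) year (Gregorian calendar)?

1822

Jan 1 advances by 2 weekdays after a leap year and by 1 after a common year.
1827: Jan 1 is Monday.
1826: Sunday
1825: Saturday
1824: Thursday (leap)
1823: Wednesday
1822: Tuesday
1822 begins on a Tuesday and is a common year.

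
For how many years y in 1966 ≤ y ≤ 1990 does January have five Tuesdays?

11

January has 31 days; it has five Tuesdays when Tuesday falls among the first (month-length − 28) days — i.e. when January 1 is one of Tuesday/Monday/Sunday.
January 1 by year: 1966:Sat 1967:Sun✓ 1968:Mon✓ 1969:Wed 1970:Thu 1971:Fri 1972:Sat 1973:Mon✓ 1974:Tue✓ 1975:Wed 1976:Thu 1977:Sat 1978:Sun✓ 1979:Mon✓ 1980:Tue✓ 1981:Thu 1982:Fri 1983:Sat 1984:Sun✓ 1985:Tue✓ 1986:Wed 1987:Thu 1988:Fri 1989:Sun✓ 1990:Mon✓
Years with five Tuesdays: 1967, 1968, 1973, 1974, 1978, 1979, 1980, 1984, 1985, 1989, 1990 → 11.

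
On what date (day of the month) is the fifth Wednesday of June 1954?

30

June 1, 1954 is a Tuesday, so the first Wednesday is the 2nd.
The fifth Wednesday is 2 + 28 = 30.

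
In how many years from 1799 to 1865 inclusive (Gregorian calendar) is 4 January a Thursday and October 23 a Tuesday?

6

Check each year's weekday for 4 January and October 23:
  1799: Fri/Wed  1800: Sat/Thu  1801: Sun/Fri  1802: Mon/Sat  1803: Tue/Sun  1804: Wed/Tue  1805: Fri/Wed  1806: Sat/Thu  1807: Sun/Fri  1808: Mon/Sun  1809: Wed/Mon  1810: Thu/Tue ✓  1811: Fri/Wed  1812: Sat/Fri  …(39 more)…  1852: Sun/Sat  1853: Tue/Sun  1854: Wed/Mon  1855: Thu/Tue ✓  1856: Fri/Thu  1857: Sun/Fri  1858: Mon/Sat  1859: Tue/Sun  1860: Wed/Tue  1861: Fri/Wed  1862: Sat/Thu  1863: Sun/Fri  1864: Mon/Sun  1865: Wed/Mon
Both conditions hold in: 1810, 1821, 1827, 1838, 1849, 1855 — 6.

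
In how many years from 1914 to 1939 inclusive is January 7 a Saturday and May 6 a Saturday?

3

Check each year's weekday for January 7 and May 6:
  1914: Wed/Wed  1915: Thu/Thu  1916: Fri/Sat  1917: Sun/Sun  1918: Mon/Mon  1919: Tue/Tue  1920: Wed/Thu  1921: Fri/Fri  1922: Sat/Sat ✓  1923: Sun/Sun  1924: Mon/Tue  1925: Wed/Wed  1926: Thu/Thu  1927: Fri/Fri  1928: Sat/Sun  1929: Mon/Mon  1930: Tue/Tue  1931: Wed/Wed  1932: Thu/Fri  1933: Sat/Sat ✓  1934: Sun/Sun  1935: Mon/Mon  1936: Tue/Wed  1937: Thu/Thu  1938: Fri/Fri  1939: Sat/Sat ✓
Both conditions hold in: 1922, 1933, 1939 — 3.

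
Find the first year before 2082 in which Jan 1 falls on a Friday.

2077

Jan 1 advances by 2 weekdays after a leap year and by 1 after a common year.
2082: Jan 1 is Thursday.
2081: Wednesday
2080: Monday (leap)
2079: Sunday
2078: Saturday
2077: Friday
2077 begins on a Friday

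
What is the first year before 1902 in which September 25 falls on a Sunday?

From one year to the next, a fixed date's weekday advances by 1, or by 2 when a Feb 29 lies between the two dates.
1902: September 25 is Thursday.
1901: Wednesday (−1)
1900: Tuesday (−1)
1899: Monday (−1)
1898: Sunday (−1)
September 25 falls on a Sunday in 1898.

1898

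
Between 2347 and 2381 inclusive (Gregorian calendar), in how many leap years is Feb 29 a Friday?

2

Leap years in 2347–2381: 9 of them.
Feb 29 weekday advances by 5 (mod 7) from one leap year to the next four years later (or differs when a century non-leap intervenes).
Leap-day weekdays: 2348:Sun 2352:Fri✓ 2356:Wed 2360:Mon 2364:Sat 2368:Thu 2372:Tue 2376:Sun 2380:Fri✓
Friday: 2352, 2380 → 2.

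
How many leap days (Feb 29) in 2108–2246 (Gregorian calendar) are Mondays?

Leap years in 2108–2246: 34 of them.
Feb 29 weekday advances by 5 (mod 7) from one leap year to the next four years later (or differs when a century non-leap intervenes).
Leap-day weekdays: 2108:Wed 2112:Mon✓ 2116:Sat 2120:Thu 2124:Tue 2128:Sun 2132:Fri 2136:Wed 2140:Mon✓ 2144:Sat 2148:Thu 2152:Tue 2156:Sun …(8 more)… 2192:Wed 2196:Mon✓ 2204:Wed 2208:Mon✓ 2212:Sat 2216:Thu 2220:Tue 2224:Sun 2228:Fri 2232:Wed 2236:Mon✓ 2240:Sat 2244:Thu
Monday: 2112, 2140, 2168, 2196, 2208, 2236 → 6.

6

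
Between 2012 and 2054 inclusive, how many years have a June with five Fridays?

June has 30 days; it has five Fridays when Friday falls among the first (month-length − 28) days — i.e. when June 1 is one of Friday/Thursday.
June 1 by year: 2012:Fri✓ 2013:Sat 2014:Sun 2015:Mon 2016:Wed 2017:Thu✓ 2018:Fri✓ 2019:Sat 2020:Mon 2021:Tue 2022:Wed 2023:Thu✓ 2024:Sat 2025:Sun 2026:Mon …(13 more)… 2040:Fri✓ 2041:Sat 2042:Sun 2043:Mon 2044:Wed 2045:Thu✓ 2046:Fri✓ 2047:Sat 2048:Mon 2049:Tue 2050:Wed 2051:Thu✓ 2052:Sat 2053:Sun 2054:Mon
Years with five Fridays: 2012, 2017, 2018, 2023, 2028, 2029, 2034, 2035, 2040, 2045, 2046, 2051 → 12.

12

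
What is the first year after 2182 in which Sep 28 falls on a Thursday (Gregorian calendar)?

From one year to the next, a fixed date's weekday advances by 1, or by 2 when a Feb 29 lies between the two dates.
2182: September 28 is Saturday.
2183: Sunday (+1)
2184: Tuesday (+2)
2185: Wednesday (+1)
2186: Thursday (+1)
Sep 28 falls on a Thursday in 2186.

2186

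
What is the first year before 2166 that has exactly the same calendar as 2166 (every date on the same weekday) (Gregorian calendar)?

Two years share a calendar iff Jan 1 falls on the same weekday and both are leap or both are common. 2166: Jan 1 is Wednesday, common year.
2165: Jan 1 Tuesday, common
2164: Jan 1 Sunday, leap
2163: Jan 1 Saturday, common
2162: Jan 1 Friday, common
2161: Jan 1 Thursday, common
2160: Jan 1 Tuesday, leap
2159: Jan 1 Monday, common
2158: Jan 1 Sunday, common
2157: Jan 1 Saturday, common
2156: Jan 1 Thursday, leap
2155: Jan 1 Wednesday, common
2155 matches on both conditions.

2155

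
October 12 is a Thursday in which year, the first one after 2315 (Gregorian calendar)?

From one year to the next, a fixed date's weekday advances by 1, or by 2 when a Feb 29 lies between the two dates.
2315: October 12 is Tuesday.
2316: Thursday (+2)
October 12 falls on a Thursday in 2316.

2316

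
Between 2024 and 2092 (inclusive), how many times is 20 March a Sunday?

Track 20 March's weekday year by year (advancing +1, or +2 across a Feb 29):
  2024: Wed  2025: Thu (+1)  2026: Fri (+1)  2027: Sat (+1)  2028: Mon (+2)
  2029: Tue (+1)  2030: Wed (+1)  2031: Thu (+1)  2032: Sat (+2)  2033: Sun (+1) ✓
  2034: Mon (+1)  2035: Tue (+1)  2036: Thu (+2)  2037: Fri (+1)  … (41 more years) …
  2079: Mon (+1)  2080: Wed (+2)  2081: Thu (+1)  2082: Fri (+1)  2083: Sat (+1)
  2084: Mon (+2)  2085: Tue (+1)  2086: Wed (+1)  2087: Thu (+1)  2088: Sat (+2)
  2089: Sun (+1) ✓  2090: Mon (+1)  2091: Tue (+1)  2092: Thu (+2)
Sunday years: 2033, 2039, 2044, 2050, 2061, 2067, 2072, 2078, 2089 — 9 in total.

9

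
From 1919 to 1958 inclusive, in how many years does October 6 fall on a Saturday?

Track October 6's weekday year by year (advancing +1, or +2 across a Feb 29):
  1919: Mon  1920: Wed (+2)  1921: Thu (+1)  1922: Fri (+1)  1923: Sat (+1) ✓
  1924: Mon (+2)  1925: Tue (+1)  1926: Wed (+1)  1927: Thu (+1)  1928: Sat (+2) ✓
  1929: Sun (+1)  1930: Mon (+1)  1931: Tue (+1)  1932: Thu (+2)  … (12 more years) …
  1945: Sat (+1) ✓  1946: Sun (+1)  1947: Mon (+1)  1948: Wed (+2)  1949: Thu (+1)
  1950: Fri (+1)  1951: Sat (+1) ✓  1952: Mon (+2)  1953: Tue (+1)  1954: Wed (+1)
  1955: Thu (+1)  1956: Sat (+2) ✓  1957: Sun (+1)  1958: Mon (+1)
Saturday years: 1923, 1928, 1934, 1945, 1951, 1956 — 6 in total.

6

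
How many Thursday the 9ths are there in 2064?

1

Check the 9th of each month of 2064: Jan 9: Wed, Feb 9: Sat, Mar 9: Sun, Apr 9: Wed, May 9: Fri, Jun 9: Mon, Jul 9: Wed, Aug 9: Sat, Sep 9: Tue, Oct 9: Thu, Nov 9: Sun, Dec 9: Tue.
Thursday occurs in October — 1 month.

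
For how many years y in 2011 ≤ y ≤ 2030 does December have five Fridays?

December has 31 days; it has five Fridays when Friday falls among the first (month-length − 28) days — i.e. when December 1 is one of Friday/Thursday/Wednesday.
December 1 by year: 2011:Thu✓ 2012:Sat 2013:Sun 2014:Mon 2015:Tue 2016:Thu✓ 2017:Fri✓ 2018:Sat 2019:Sun 2020:Tue 2021:Wed✓ 2022:Thu✓ 2023:Fri✓ 2024:Sun 2025:Mon 2026:Tue 2027:Wed✓ 2028:Fri✓ 2029:Sat 2030:Sun
Years with five Fridays: 2011, 2016, 2017, 2021, 2022, 2023, 2027, 2028 → 8.

8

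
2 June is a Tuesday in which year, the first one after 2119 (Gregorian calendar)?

From one year to the next, a fixed date's weekday advances by 1, or by 2 when a Feb 29 lies between the two dates.
2119: June 2 is Friday.
2120: Sunday (+2)
2121: Monday (+1)
2122: Tuesday (+1)
2 June falls on a Tuesday in 2122.

2122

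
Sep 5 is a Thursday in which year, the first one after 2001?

From one year to the next, a fixed date's weekday advances by 1, or by 2 when a Feb 29 lies between the two dates.
2001: September 5 is Wednesday.
2002: Thursday (+1)
Sep 5 falls on a Thursday in 2002.

2002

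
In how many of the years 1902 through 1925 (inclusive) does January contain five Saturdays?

January has 31 days; it has five Saturdays when Saturday falls among the first (month-length − 28) days — i.e. when January 1 is one of Saturday/Friday/Thursday.
January 1 by year: 1902:Wed 1903:Thu✓ 1904:Fri✓ 1905:Sun 1906:Mon 1907:Tue 1908:Wed 1909:Fri✓ 1910:Sat✓ 1911:Sun 1912:Mon 1913:Wed 1914:Thu✓ 1915:Fri✓ 1916:Sat✓ 1917:Mon 1918:Tue 1919:Wed 1920:Thu✓ 1921:Sat✓ 1922:Sun 1923:Mon 1924:Tue 1925:Thu✓
Years with five Saturdays: 1903, 1904, 1909, 1910, 1914, 1915, 1916, 1920, 1921, 1925 → 10.

10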